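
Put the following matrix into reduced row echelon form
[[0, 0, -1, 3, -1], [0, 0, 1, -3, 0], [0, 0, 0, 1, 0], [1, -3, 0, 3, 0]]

Swap R1 and R4.
  [ 1  -3   0   3   0 ]
  [ 0   0   1  -3   0 ]
  [ 0   0   0   1   0 ]
  [ 0   0  -1   3  -1 ]
Add R2 to R4.
  [ 1  -3  0   3   0 ]
  [ 0   0  1  -3   0 ]
  [ 0   0  0   1   0 ]
  [ 0   0  0   0  -1 ]
Multiply R4 by -1.
  [ 1  -3  0   3  0 ]
  [ 0   0  1  -3  0 ]
  [ 0   0  0   1  0 ]
  [ 0   0  0   0  1 ]
Add 3 times R3 to R2.
  [ 1  -3  0  3  0 ]
  [ 0   0  1  0  0 ]
  [ 0   0  0  1  0 ]
  [ 0   0  0  0  1 ]
Subtract 3 times R3 from R1.
  [ 1  -3  0  0  0 ]
  [ 0   0  1  0  0 ]
  [ 0   0  0  1  0 ]
  [ 0   0  0  0  1 ]

[[1, -3, 0, 0, 0], [0, 0, 1, 0, 0], [0, 0, 0, 1, 0], [0, 0, 0, 0, 1]]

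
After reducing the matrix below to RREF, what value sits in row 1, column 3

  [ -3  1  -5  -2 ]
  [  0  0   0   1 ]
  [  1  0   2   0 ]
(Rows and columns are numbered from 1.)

2

ρ1 := -1/3·ρ1
  [ 1  -1/3  5/3  2/3 ]
  [ 0     0    0    1 ]
  [ 1     0    2    0 ]
ρ3 := ρ3 − ρ1
  [ 1  -1/3  5/3   2/3 ]
  [ 0     0    0     1 ]
  [ 0   1/3  1/3  -2/3 ]
ρ2 <=> ρ3
  [ 1  -1/3  5/3   2/3 ]
  [ 0   1/3  1/3  -2/3 ]
  [ 0     0    0     1 ]
ρ2 := 3·ρ2
  [ 1  -1/3  5/3  2/3 ]
  [ 0     1    1   -2 ]
  [ 0     0    0    1 ]
ρ2 := ρ2 + 2·ρ3
  [ 1  -1/3  5/3  2/3 ]
  [ 0     1    1    0 ]
  [ 0     0    0    1 ]
ρ1 := ρ1 − 2/3·ρ3
  [ 1  -1/3  5/3  0 ]
  [ 0     1    1  0 ]
  [ 0     0    0  1 ]
ρ1 := ρ1 + 1/3·ρ2
  [ 1  0  2  0 ]
  [ 0  1  1  0 ]
  [ 0  0  0  1 ]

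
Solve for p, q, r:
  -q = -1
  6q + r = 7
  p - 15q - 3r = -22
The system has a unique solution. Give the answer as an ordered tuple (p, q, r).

Form the augmented matrix and row-reduce:
  [ 0   -1   0  |   -1 ]
  [ 0    6   1  |    7 ]
  [ 1  -15  -3  |  -22 ]
r1 <=> r3
  [ 1  -15  -3  |  -22 ]
  [ 0    6   1  |    7 ]
  [ 0   -1   0  |   -1 ]
r2 → 1/6·r2
  [ 1  -15   -3  |  -22 ]
  [ 0    1  1/6  |  7/6 ]
  [ 0   -1    0  |   -1 ]
r3 → r3 + r2
  [ 1  -15   -3  |  -22 ]
  [ 0    1  1/6  |  7/6 ]
  [ 0    0  1/6  |  1/6 ]
r3 → 6·r3
  [ 1  -15   -3  |  -22 ]
  [ 0    1  1/6  |  7/6 ]
  [ 0    0    1  |    1 ]
r2 → r2 − 1/6·r3
  [ 1  -15  -3  |  -22 ]
  [ 0    1   0  |    1 ]
  [ 0    0   1  |    1 ]
r1 → r1 + 3·r3
  [ 1  -15  0  |  -19 ]
  [ 0    1  0  |    1 ]
  [ 0    0  1  |    1 ]
r1 → r1 + 15·r2
  [ 1  0  0  |  -4 ]
  [ 0  1  0  |   1 ]
  [ 0  0  1  |   1 ]
Reading off the last column: p = -4, q = 1, r = 1.

(-4, 1, 1)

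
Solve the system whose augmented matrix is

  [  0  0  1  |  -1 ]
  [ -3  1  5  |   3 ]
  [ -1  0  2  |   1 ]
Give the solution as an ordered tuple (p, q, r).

(-3, -1, -1)

ρ1 <=> ρ2
  [ -3  1  5  |   3 ]
  [  0  0  1  |  -1 ]
  [ -1  0  2  |   1 ]
ρ1 := -1/3·ρ1
  [  1  -1/3  -5/3  |  -1 ]
  [  0     0     1  |  -1 ]
  [ -1     0     2  |   1 ]
ρ3 := ρ3 + ρ1
  [ 1  -1/3  -5/3  |  -1 ]
  [ 0     0     1  |  -1 ]
  [ 0  -1/3   1/3  |   0 ]
ρ2 <=> ρ3
  [ 1  -1/3  -5/3  |  -1 ]
  [ 0  -1/3   1/3  |   0 ]
  [ 0     0     1  |  -1 ]
ρ2 := -3·ρ2
  [ 1  -1/3  -5/3  |  -1 ]
  [ 0     1    -1  |   0 ]
  [ 0     0     1  |  -1 ]
ρ2 := ρ2 + ρ3
  [ 1  -1/3  -5/3  |  -1 ]
  [ 0     1     0  |  -1 ]
  [ 0     0     1  |  -1 ]
ρ1 := ρ1 + 5/3·ρ3
  [ 1  -1/3  0  |  -8/3 ]
  [ 0     1  0  |    -1 ]
  [ 0     0  1  |    -1 ]
ρ1 := ρ1 + 1/3·ρ2
  [ 1  0  0  |  -3 ]
  [ 0  1  0  |  -1 ]
  [ 0  0  1  |  -1 ]
Reading off the last column: p = -3, q = -1, r = -1.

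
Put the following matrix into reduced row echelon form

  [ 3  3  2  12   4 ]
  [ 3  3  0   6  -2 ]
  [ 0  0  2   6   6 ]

r1 → 1/3·r1
  [ 1  1  2/3  4  4/3 ]
  [ 3  3    0  6   -2 ]
  [ 0  0    2  6    6 ]
r2 → r2 − 3·r1
  [ 1  1  2/3   4  4/3 ]
  [ 0  0   -2  -6   -6 ]
  [ 0  0    2   6    6 ]
r2 → -1/2·r2
  [ 1  1  2/3  4  4/3 ]
  [ 0  0    1  3    3 ]
  [ 0  0    2  6    6 ]
r3 → r3 − 2·r2
  [ 1  1  2/3  4  4/3 ]
  [ 0  0    1  3    3 ]
  [ 0  0    0  0    0 ]
r1 → r1 − 2/3·r2
  [ 1  1  0  2  -2/3 ]
  [ 0  0  1  3     3 ]
  [ 0  0  0  0     0 ]

[[1, 1, 0, 2, -2/3], [0, 0, 1, 3, 3], [0, 0, 0, 0, 0]]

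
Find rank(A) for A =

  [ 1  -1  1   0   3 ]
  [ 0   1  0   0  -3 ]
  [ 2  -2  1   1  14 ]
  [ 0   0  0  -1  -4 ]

ρ3 -> ρ3 − 2·ρ1
  [ 1  -1   1   0   3 ]
  [ 0   1   0   0  -3 ]
  [ 0   0  -1   1   8 ]
  [ 0   0   0  -1  -4 ]
ρ3 -> -1·ρ3
  [ 1  -1  1   0   3 ]
  [ 0   1  0   0  -3 ]
  [ 0   0  1  -1  -8 ]
  [ 0   0  0  -1  -4 ]
ρ4 -> -1·ρ4
  [ 1  -1  1   0   3 ]
  [ 0   1  0   0  -3 ]
  [ 0   0  1  -1  -8 ]
  [ 0   0  0   1   4 ]
ρ3 -> ρ3 + ρ4
  [ 1  -1  1  0   3 ]
  [ 0   1  0  0  -3 ]
  [ 0   0  1  0  -4 ]
  [ 0   0  0  1   4 ]
ρ1 -> ρ1 − ρ3
  [ 1  -1  0  0   7 ]
  [ 0   1  0  0  -3 ]
  [ 0   0  1  0  -4 ]
  [ 0   0  0  1   4 ]
ρ1 -> ρ1 + ρ2
  [ 1  0  0  0   4 ]
  [ 0  1  0  0  -3 ]
  [ 0  0  1  0  -4 ]
  [ 0  0  0  1   4 ]
The reduced form has 4 nonzero rows.

rank = 4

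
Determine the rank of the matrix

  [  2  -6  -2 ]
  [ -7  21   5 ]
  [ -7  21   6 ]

rank = 2

ρ1 := 1/2·ρ1
  [  1  -3  -1 ]
  [ -7  21   5 ]
  [ -7  21   6 ]
ρ2 := ρ2 + 7·ρ1
  [  1  -3  -1 ]
  [  0   0  -2 ]
  [ -7  21   6 ]
ρ3 := ρ3 + 7·ρ1
  [ 1  -3  -1 ]
  [ 0   0  -2 ]
  [ 0   0  -1 ]
ρ2 := -1/2·ρ2
  [ 1  -3  -1 ]
  [ 0   0   1 ]
  [ 0   0  -1 ]
ρ3 := ρ3 + ρ2
  [ 1  -3  -1 ]
  [ 0   0   1 ]
  [ 0   0   0 ]
ρ1 := ρ1 + ρ2
  [ 1  -3  0 ]
  [ 0   0  1 ]
  [ 0   0  0 ]
The reduced form has 2 nonzero rows.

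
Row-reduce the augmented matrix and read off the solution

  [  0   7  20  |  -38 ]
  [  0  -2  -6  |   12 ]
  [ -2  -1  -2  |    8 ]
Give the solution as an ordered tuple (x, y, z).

Swap R1 and R3.
  [ -2  -1  -2  |    8 ]
  [  0  -2  -6  |   12 ]
  [  0   7  20  |  -38 ]
Multiply R1 by -1/2.
  [ 1  1/2   1  |   -4 ]
  [ 0   -2  -6  |   12 ]
  [ 0    7  20  |  -38 ]
Multiply R2 by -1/2.
  [ 1  1/2   1  |   -4 ]
  [ 0    1   3  |   -6 ]
  [ 0    7  20  |  -38 ]
Subtract 7 times R2 from R3.
  [ 1  1/2   1  |  -4 ]
  [ 0    1   3  |  -6 ]
  [ 0    0  -1  |   4 ]
Multiply R3 by -1.
  [ 1  1/2  1  |  -4 ]
  [ 0    1  3  |  -6 ]
  [ 0    0  1  |  -4 ]
Subtract 3 times R3 from R2.
  [ 1  1/2  1  |  -4 ]
  [ 0    1  0  |   6 ]
  [ 0    0  1  |  -4 ]
Subtract R3 from R1.
  [ 1  1/2  0  |   0 ]
  [ 0    1  0  |   6 ]
  [ 0    0  1  |  -4 ]
Subtract 1/2 times R2 from R1.
  [ 1  0  0  |  -3 ]
  [ 0  1  0  |   6 ]
  [ 0  0  1  |  -4 ]
Reading off the last column: x = -3, y = 6, z = -4.

(-3, 6, -4)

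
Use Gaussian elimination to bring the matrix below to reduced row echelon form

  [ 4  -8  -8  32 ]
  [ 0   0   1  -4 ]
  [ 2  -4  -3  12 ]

Multiply ρ1 by 1/4.
  [ 1  -2  -2   8 ]
  [ 0   0   1  -4 ]
  [ 2  -4  -3  12 ]
Subtract 2 times ρ1 from ρ3.
  [ 1  -2  -2   8 ]
  [ 0   0   1  -4 ]
  [ 0   0   1  -4 ]
Subtract ρ2 from ρ3.
  [ 1  -2  -2   8 ]
  [ 0   0   1  -4 ]
  [ 0   0   0   0 ]
Add 2 times ρ2 to ρ1.
  [ 1  -2  0   0 ]
  [ 0   0  1  -4 ]
  [ 0   0  0   0 ]

[[1, -2, 0, 0], [0, 0, 1, -4], [0, 0, 0, 0]]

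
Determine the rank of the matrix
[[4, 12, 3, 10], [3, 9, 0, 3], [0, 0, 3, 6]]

ρ1 -> 1/4·ρ1
  [ 1  3  3/4  5/2 ]
  [ 3  9    0    3 ]
  [ 0  0    3    6 ]
ρ2 -> ρ2 − 3·ρ1
  [ 1  3   3/4   5/2 ]
  [ 0  0  -9/4  -9/2 ]
  [ 0  0     3     6 ]
ρ2 -> -4/9·ρ2
  [ 1  3  3/4  5/2 ]
  [ 0  0    1    2 ]
  [ 0  0    3    6 ]
ρ3 -> ρ3 − 3·ρ2
  [ 1  3  3/4  5/2 ]
  [ 0  0    1    2 ]
  [ 0  0    0    0 ]
ρ1 -> ρ1 − 3/4·ρ2
  [ 1  3  0  1 ]
  [ 0  0  1  2 ]
  [ 0  0  0  0 ]
The reduced form has 2 nonzero rows.

rank = 2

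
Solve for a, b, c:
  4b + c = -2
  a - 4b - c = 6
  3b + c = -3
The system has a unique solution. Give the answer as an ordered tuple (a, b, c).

Form the augmented matrix and row-reduce:
  [ 0   4   1  |  -2 ]
  [ 1  -4  -1  |   6 ]
  [ 0   3   1  |  -3 ]
Swap R1 and R2.
Multiply R2 by 1/4.
Subtract 3 times R2 from R3.
Multiply R3 by 4.
Subtract 1/4 times R3 from R2.
Add R3 to R1.
Add 4 times R2 to R1.
Reading off the last column: a = 4, b = 1, c = -6.

(4, 1, -6)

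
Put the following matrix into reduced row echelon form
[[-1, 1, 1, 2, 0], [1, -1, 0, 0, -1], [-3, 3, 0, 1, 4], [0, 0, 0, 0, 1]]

[[1, -1, 0, 0, 0], [0, 0, 1, 0, 0], [0, 0, 0, 1, 0], [0, 0, 0, 0, 1]]

R1 → -1·R1
  [  1  -1  -1  -2   0 ]
  [  1  -1   0   0  -1 ]
  [ -3   3   0   1   4 ]
  [  0   0   0   0   1 ]
R2 → R2 − R1
  [  1  -1  -1  -2   0 ]
  [  0   0   1   2  -1 ]
  [ -3   3   0   1   4 ]
  [  0   0   0   0   1 ]
R3 → R3 + 3·R1
  [ 1  -1  -1  -2   0 ]
  [ 0   0   1   2  -1 ]
  [ 0   0  -3  -5   4 ]
  [ 0   0   0   0   1 ]
R3 → R3 + 3·R2
  [ 1  -1  -1  -2   0 ]
  [ 0   0   1   2  -1 ]
  [ 0   0   0   1   1 ]
  [ 0   0   0   0   1 ]
R3 → R3 − R4
  [ 1  -1  -1  -2   0 ]
  [ 0   0   1   2  -1 ]
  [ 0   0   0   1   0 ]
  [ 0   0   0   0   1 ]
R2 → R2 + R4
  [ 1  -1  -1  -2  0 ]
  [ 0   0   1   2  0 ]
  [ 0   0   0   1  0 ]
  [ 0   0   0   0  1 ]
R2 → R2 − 2·R3
  [ 1  -1  -1  -2  0 ]
  [ 0   0   1   0  0 ]
  [ 0   0   0   1  0 ]
  [ 0   0   0   0  1 ]
R1 → R1 + 2·R3
  [ 1  -1  -1  0  0 ]
  [ 0   0   1  0  0 ]
  [ 0   0   0  1  0 ]
  [ 0   0   0  0  1 ]
R1 → R1 + R2
  [ 1  -1  0  0  0 ]
  [ 0   0  1  0  0 ]
  [ 0   0  0  1  0 ]
  [ 0   0  0  0  1 ]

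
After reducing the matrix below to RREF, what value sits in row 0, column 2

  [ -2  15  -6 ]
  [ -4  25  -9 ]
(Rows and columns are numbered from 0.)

-3/2

R1 := -1/2·R1
  [  1  -15/2   3 ]
  [ -4     25  -9 ]
R2 := R2 + 4·R1
  [ 1  -15/2  3 ]
  [ 0     -5  3 ]
R2 := -1/5·R2
  [ 1  -15/2     3 ]
  [ 0      1  -3/5 ]
R1 := R1 + 15/2·R2
  [ 1  0  -3/2 ]
  [ 0  1  -3/5 ]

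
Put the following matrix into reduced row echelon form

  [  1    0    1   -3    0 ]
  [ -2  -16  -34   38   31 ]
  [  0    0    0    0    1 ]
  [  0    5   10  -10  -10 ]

r2 → r2 + 2·r1
  [ 1    0    1   -3    0 ]
  [ 0  -16  -32   32   31 ]
  [ 0    0    0    0    1 ]
  [ 0    5   10  -10  -10 ]
r2 → -1/16·r2
  [ 1  0   1   -3       0 ]
  [ 0  1   2   -2  -31/16 ]
  [ 0  0   0    0       1 ]
  [ 0  5  10  -10     -10 ]
r4 → r4 − 5·r2
  [ 1  0  1  -3       0 ]
  [ 0  1  2  -2  -31/16 ]
  [ 0  0  0   0       1 ]
  [ 0  0  0   0   -5/16 ]
r4 → r4 + 5/16·r3
  [ 1  0  1  -3       0 ]
  [ 0  1  2  -2  -31/16 ]
  [ 0  0  0   0       1 ]
  [ 0  0  0   0       0 ]
r2 → r2 + 31/16·r3
  [ 1  0  1  -3  0 ]
  [ 0  1  2  -2  0 ]
  [ 0  0  0   0  1 ]
  [ 0  0  0   0  0 ]

[[1, 0, 1, -3, 0], [0, 1, 2, -2, 0], [0, 0, 0, 0, 1], [0, 0, 0, 0, 0]]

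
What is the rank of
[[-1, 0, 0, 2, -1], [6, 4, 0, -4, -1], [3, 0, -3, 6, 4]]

rank = 3

R1 → -1·R1
R2 → R2 − 6·R1
R3 → R3 − 3·R1
R2 → 1/4·R2
R3 → -1/3·R3
The reduced form has 3 nonzero rows.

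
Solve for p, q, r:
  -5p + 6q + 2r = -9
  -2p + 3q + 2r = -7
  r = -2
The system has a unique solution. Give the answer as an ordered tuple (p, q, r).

(-1, -5/3, -2)

Form the augmented matrix and row-reduce:
  [ -5  6  2  |  -9 ]
  [ -2  3  2  |  -7 ]
  [  0  0  1  |  -2 ]
Multiply R1 by -1/5.
  [  1  -6/5  -2/5  |  9/5 ]
  [ -2     3     2  |   -7 ]
  [  0     0     1  |   -2 ]
Add 2 times R1 to R2.
  [ 1  -6/5  -2/5  |    9/5 ]
  [ 0   3/5   6/5  |  -17/5 ]
  [ 0     0     1  |     -2 ]
Multiply R2 by 5/3.
  [ 1  -6/5  -2/5  |    9/5 ]
  [ 0     1     2  |  -17/3 ]
  [ 0     0     1  |     -2 ]
Subtract 2 times R3 from R2.
  [ 1  -6/5  -2/5  |   9/5 ]
  [ 0     1     0  |  -5/3 ]
  [ 0     0     1  |    -2 ]
Add 2/5 times R3 to R1.
  [ 1  -6/5  0  |     1 ]
  [ 0     1  0  |  -5/3 ]
  [ 0     0  1  |    -2 ]
Add 6/5 times R2 to R1.
  [ 1  0  0  |    -1 ]
  [ 0  1  0  |  -5/3 ]
  [ 0  0  1  |    -2 ]
Reading off the last column: p = -1, q = -5/3, r = -2.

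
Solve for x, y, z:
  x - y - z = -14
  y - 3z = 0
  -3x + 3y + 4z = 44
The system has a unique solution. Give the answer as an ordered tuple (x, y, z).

Form the augmented matrix and row-reduce:
  [  1  -1  -1  |  -14 ]
  [  0   1  -3  |    0 ]
  [ -3   3   4  |   44 ]
Add 3 times R1 to R3.
  [ 1  -1  -1  |  -14 ]
  [ 0   1  -3  |    0 ]
  [ 0   0   1  |    2 ]
Add 3 times R3 to R2.
  [ 1  -1  -1  |  -14 ]
  [ 0   1   0  |    6 ]
  [ 0   0   1  |    2 ]
Add R3 to R1.
  [ 1  -1  0  |  -12 ]
  [ 0   1  0  |    6 ]
  [ 0   0  1  |    2 ]
Add R2 to R1.
  [ 1  0  0  |  -6 ]
  [ 0  1  0  |   6 ]
  [ 0  0  1  |   2 ]
Reading off the last column: x = -6, y = 6, z = 2.

(-6, 6, 2)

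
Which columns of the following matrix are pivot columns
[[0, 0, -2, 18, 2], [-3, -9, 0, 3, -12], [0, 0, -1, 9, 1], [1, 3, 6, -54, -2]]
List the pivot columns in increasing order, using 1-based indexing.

1, 3, 4

Swap R1 and R2.
Multiply R1 by -1/3.
Subtract R1 from R4.
Multiply R2 by -1/2.
Add R2 to R3.
Subtract 6 times R2 from R4.
Swap R3 and R4.
Add 9 times R3 to R2.
Add R3 to R1.
Pivot columns are the columns containing a leading 1.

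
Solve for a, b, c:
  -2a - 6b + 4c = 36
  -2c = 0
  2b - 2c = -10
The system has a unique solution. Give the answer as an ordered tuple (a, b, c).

(-3, -5, 0)

Form the augmented matrix and row-reduce:
  [ -2  -6   4  |   36 ]
  [  0   0  -2  |    0 ]
  [  0   2  -2  |  -10 ]
ρ1 -> -1/2·ρ1
ρ2 ↔ ρ3
ρ2 -> 1/2·ρ2
ρ3 -> -1/2·ρ3
ρ2 -> ρ2 + ρ3
ρ1 -> ρ1 + 2·ρ3
ρ1 -> ρ1 − 3·ρ2
Reading off the last column: a = -3, b = -5, c = 0.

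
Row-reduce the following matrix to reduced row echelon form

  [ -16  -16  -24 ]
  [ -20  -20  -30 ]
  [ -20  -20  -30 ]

[[1, 1, 3/2], [0, 0, 0], [0, 0, 0]]

R1 -> -1/16·R1
  [   1    1  3/2 ]
  [ -20  -20  -30 ]
  [ -20  -20  -30 ]
R2 -> R2 + 20·R1
  [   1    1  3/2 ]
  [   0    0    0 ]
  [ -20  -20  -30 ]
R3 -> R3 + 20·R1
  [ 1  1  3/2 ]
  [ 0  0    0 ]
  [ 0  0    0 ]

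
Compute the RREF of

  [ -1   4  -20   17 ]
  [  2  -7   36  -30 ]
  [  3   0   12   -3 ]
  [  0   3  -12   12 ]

Multiply r1 by -1.
  [ 1  -4   20  -17 ]
  [ 2  -7   36  -30 ]
  [ 3   0   12   -3 ]
  [ 0   3  -12   12 ]
Subtract 2 times r1 from r2.
  [ 1  -4   20  -17 ]
  [ 0   1   -4    4 ]
  [ 3   0   12   -3 ]
  [ 0   3  -12   12 ]
Subtract 3 times r1 from r3.
  [ 1  -4   20  -17 ]
  [ 0   1   -4    4 ]
  [ 0  12  -48   48 ]
  [ 0   3  -12   12 ]
Subtract 12 times r2 from r3.
  [ 1  -4   20  -17 ]
  [ 0   1   -4    4 ]
  [ 0   0    0    0 ]
  [ 0   3  -12   12 ]
Subtract 3 times r2 from r4.
  [ 1  -4  20  -17 ]
  [ 0   1  -4    4 ]
  [ 0   0   0    0 ]
  [ 0   0   0    0 ]
Add 4 times r2 to r1.
  [ 1  0   4  -1 ]
  [ 0  1  -4   4 ]
  [ 0  0   0   0 ]
  [ 0  0   0   0 ]

[[1, 0, 4, -1], [0, 1, -4, 4], [0, 0, 0, 0], [0, 0, 0, 0]]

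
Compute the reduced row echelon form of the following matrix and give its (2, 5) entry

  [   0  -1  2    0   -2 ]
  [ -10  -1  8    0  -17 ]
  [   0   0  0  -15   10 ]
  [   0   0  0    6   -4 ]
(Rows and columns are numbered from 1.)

2

R1 ↔ R2
  [ -10  -1  8    0  -17 ]
  [   0  -1  2    0   -2 ]
  [   0   0  0  -15   10 ]
  [   0   0  0    6   -4 ]
R1 -> -1/10·R1
  [ 1  1/10  -4/5    0  17/10 ]
  [ 0    -1     2    0     -2 ]
  [ 0     0     0  -15     10 ]
  [ 0     0     0    6     -4 ]
R2 -> -1·R2
  [ 1  1/10  -4/5    0  17/10 ]
  [ 0     1    -2    0      2 ]
  [ 0     0     0  -15     10 ]
  [ 0     0     0    6     -4 ]
R3 -> -1/15·R3
  [ 1  1/10  -4/5  0  17/10 ]
  [ 0     1    -2  0      2 ]
  [ 0     0     0  1   -2/3 ]
  [ 0     0     0  6     -4 ]
R4 -> R4 − 6·R3
  [ 1  1/10  -4/5  0  17/10 ]
  [ 0     1    -2  0      2 ]
  [ 0     0     0  1   -2/3 ]
  [ 0     0     0  0      0 ]
R1 -> R1 − 1/10·R2
  [ 1  0  -3/5  0   3/2 ]
  [ 0  1    -2  0     2 ]
  [ 0  0     0  1  -2/3 ]
  [ 0  0     0  0     0 ]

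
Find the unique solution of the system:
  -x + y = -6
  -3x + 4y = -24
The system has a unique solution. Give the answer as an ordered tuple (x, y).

Form the augmented matrix and row-reduce:
  [ -1  1  |   -6 ]
  [ -3  4  |  -24 ]
ρ1 ← -1·ρ1
ρ2 ← ρ2 + 3·ρ1
ρ1 ← ρ1 + ρ2
Reading off the last column: x = 0, y = -6.

(0, -6)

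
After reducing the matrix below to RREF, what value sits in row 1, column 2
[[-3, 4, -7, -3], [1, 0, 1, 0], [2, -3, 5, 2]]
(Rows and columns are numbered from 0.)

R1 → -1/3·R1
  [ 1  -4/3  7/3  1 ]
  [ 1     0    1  0 ]
  [ 2    -3    5  2 ]
R2 → R2 − R1
  [ 1  -4/3   7/3   1 ]
  [ 0   4/3  -4/3  -1 ]
  [ 2    -3     5   2 ]
R3 → R3 − 2·R1
  [ 1  -4/3   7/3   1 ]
  [ 0   4/3  -4/3  -1 ]
  [ 0  -1/3   1/3   0 ]
R2 → 3/4·R2
  [ 1  -4/3  7/3     1 ]
  [ 0     1   -1  -3/4 ]
  [ 0  -1/3  1/3     0 ]
R3 → R3 + 1/3·R2
  [ 1  -4/3  7/3     1 ]
  [ 0     1   -1  -3/4 ]
  [ 0     0    0  -1/4 ]
R3 → -4·R3
  [ 1  -4/3  7/3     1 ]
  [ 0     1   -1  -3/4 ]
  [ 0     0    0     1 ]
R2 → R2 + 3/4·R3
  [ 1  -4/3  7/3  1 ]
  [ 0     1   -1  0 ]
  [ 0     0    0  1 ]
R1 → R1 − R3
  [ 1  -4/3  7/3  0 ]
  [ 0     1   -1  0 ]
  [ 0     0    0  1 ]
R1 → R1 + 4/3·R2
  [ 1  0   1  0 ]
  [ 0  1  -1  0 ]
  [ 0  0   0  1 ]

-1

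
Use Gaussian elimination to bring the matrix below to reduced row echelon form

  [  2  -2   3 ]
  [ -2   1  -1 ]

[[1, 0, -1/2], [0, 1, -2]]

r1 := 1/2·r1
  [  1  -1  3/2 ]
  [ -2   1   -1 ]
r2 := r2 + 2·r1
  [ 1  -1  3/2 ]
  [ 0  -1    2 ]
r2 := -1·r2
  [ 1  -1  3/2 ]
  [ 0   1   -2 ]
r1 := r1 + r2
  [ 1  0  -1/2 ]
  [ 0  1    -2 ]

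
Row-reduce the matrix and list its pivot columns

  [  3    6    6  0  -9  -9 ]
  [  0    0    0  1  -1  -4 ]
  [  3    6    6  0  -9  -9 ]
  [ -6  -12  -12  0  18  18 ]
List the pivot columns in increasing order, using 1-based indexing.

1, 4

Multiply R1 by 1/3.
  [  1    2    2  0  -3  -3 ]
  [  0    0    0  1  -1  -4 ]
  [  3    6    6  0  -9  -9 ]
  [ -6  -12  -12  0  18  18 ]
Subtract 3 times R1 from R3.
  [  1    2    2  0  -3  -3 ]
  [  0    0    0  1  -1  -4 ]
  [  0    0    0  0   0   0 ]
  [ -6  -12  -12  0  18  18 ]
Add 6 times R1 to R4.
  [ 1  2  2  0  -3  -3 ]
  [ 0  0  0  1  -1  -4 ]
  [ 0  0  0  0   0   0 ]
  [ 0  0  0  0   0   0 ]
Pivot columns are the columns containing a leading 1.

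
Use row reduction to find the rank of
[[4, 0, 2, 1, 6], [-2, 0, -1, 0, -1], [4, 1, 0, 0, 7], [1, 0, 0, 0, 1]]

rank = 4

R1 := 1/4·R1
R2 := R2 + 2·R1
R3 := R3 − 4·R1
R4 := R4 − R1
R2 <=> R3
R3 <=> R4
R3 := -2·R3
R4 := 2·R4
R3 := R3 − 1/2·R4
R2 := R2 + R4
R1 := R1 − 1/4·R4
R2 := R2 + 2·R3
R1 := R1 − 1/2·R3
The reduced form has 4 nonzero rows.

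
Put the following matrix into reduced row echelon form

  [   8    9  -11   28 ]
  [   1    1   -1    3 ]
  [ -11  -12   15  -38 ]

[[1, 0, 0, 1], [0, 1, 0, 1], [0, 0, 1, -1]]

R1 → 1/8·R1
  [   1  9/8  -11/8  7/2 ]
  [   1    1     -1    3 ]
  [ -11  -12     15  -38 ]
R2 → R2 − R1
  [   1   9/8  -11/8   7/2 ]
  [   0  -1/8    3/8  -1/2 ]
  [ -11   -12     15   -38 ]
R3 → R3 + 11·R1
  [ 1   9/8  -11/8   7/2 ]
  [ 0  -1/8    3/8  -1/2 ]
  [ 0   3/8   -1/8   1/2 ]
R2 → -8·R2
  [ 1  9/8  -11/8  7/2 ]
  [ 0    1     -3    4 ]
  [ 0  3/8   -1/8  1/2 ]
R3 → R3 − 3/8·R2
  [ 1  9/8  -11/8  7/2 ]
  [ 0    1     -3    4 ]
  [ 0    0      1   -1 ]
R2 → R2 + 3·R3
  [ 1  9/8  -11/8  7/2 ]
  [ 0    1      0    1 ]
  [ 0    0      1   -1 ]
R1 → R1 + 11/8·R3
  [ 1  9/8  0  17/8 ]
  [ 0    1  0     1 ]
  [ 0    0  1    -1 ]
R1 → R1 − 9/8·R2
  [ 1  0  0   1 ]
  [ 0  1  0   1 ]
  [ 0  0  1  -1 ]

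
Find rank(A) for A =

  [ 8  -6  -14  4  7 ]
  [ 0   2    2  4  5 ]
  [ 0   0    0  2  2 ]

Multiply r1 by 1/8.
  [ 1  -3/4  -7/4  1/2  7/8 ]
  [ 0     2     2    4    5 ]
  [ 0     0     0    2    2 ]
Multiply r2 by 1/2.
  [ 1  -3/4  -7/4  1/2  7/8 ]
  [ 0     1     1    2  5/2 ]
  [ 0     0     0    2    2 ]
Multiply r3 by 1/2.
  [ 1  -3/4  -7/4  1/2  7/8 ]
  [ 0     1     1    2  5/2 ]
  [ 0     0     0    1    1 ]
Subtract 2 times r3 from r2.
  [ 1  -3/4  -7/4  1/2  7/8 ]
  [ 0     1     1    0  1/2 ]
  [ 0     0     0    1    1 ]
Subtract 1/2 times r3 from r1.
  [ 1  -3/4  -7/4  0  3/8 ]
  [ 0     1     1  0  1/2 ]
  [ 0     0     0  1    1 ]
Add 3/4 times r2 to r1.
  [ 1  0  -1  0  3/4 ]
  [ 0  1   1  0  1/2 ]
  [ 0  0   0  1    1 ]
The reduced form has 3 nonzero rows.

rank = 3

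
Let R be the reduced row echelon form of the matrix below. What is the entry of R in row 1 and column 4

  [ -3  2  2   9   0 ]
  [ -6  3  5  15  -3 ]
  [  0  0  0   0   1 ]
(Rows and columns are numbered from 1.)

-1

R1 ← -1/3·R1
  [  1  -2/3  -2/3  -3   0 ]
  [ -6     3     5  15  -3 ]
  [  0     0     0   0   1 ]
R2 ← R2 + 6·R1
  [ 1  -2/3  -2/3  -3   0 ]
  [ 0    -1     1  -3  -3 ]
  [ 0     0     0   0   1 ]
R2 ← -1·R2
  [ 1  -2/3  -2/3  -3  0 ]
  [ 0     1    -1   3  3 ]
  [ 0     0     0   0  1 ]
R2 ← R2 − 3·R3
  [ 1  -2/3  -2/3  -3  0 ]
  [ 0     1    -1   3  0 ]
  [ 0     0     0   0  1 ]
R1 ← R1 + 2/3·R2
  [ 1  0  -4/3  -1  0 ]
  [ 0  1    -1   3  0 ]
  [ 0  0     0   0  1 ]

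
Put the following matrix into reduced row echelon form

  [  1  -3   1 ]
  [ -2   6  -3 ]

Add 2 times r1 to r2.
Multiply r2 by -1.
Subtract r2 from r1.

[[1, -3, 0], [0, 0, 1]]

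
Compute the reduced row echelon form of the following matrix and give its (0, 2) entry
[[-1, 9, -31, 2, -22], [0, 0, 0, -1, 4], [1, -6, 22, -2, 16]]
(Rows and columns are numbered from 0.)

r1 ← -1·r1
  [ 1  -9  31  -2  22 ]
  [ 0   0   0  -1   4 ]
  [ 1  -6  22  -2  16 ]
r3 ← r3 − r1
  [ 1  -9  31  -2  22 ]
  [ 0   0   0  -1   4 ]
  [ 0   3  -9   0  -6 ]
r2 <-> r3
  [ 1  -9  31  -2  22 ]
  [ 0   3  -9   0  -6 ]
  [ 0   0   0  -1   4 ]
r2 ← 1/3·r2
  [ 1  -9  31  -2  22 ]
  [ 0   1  -3   0  -2 ]
  [ 0   0   0  -1   4 ]
r3 ← -1·r3
  [ 1  -9  31  -2  22 ]
  [ 0   1  -3   0  -2 ]
  [ 0   0   0   1  -4 ]
r1 ← r1 + 2·r3
  [ 1  -9  31  0  14 ]
  [ 0   1  -3  0  -2 ]
  [ 0   0   0  1  -4 ]
r1 ← r1 + 9·r2
  [ 1  0   4  0  -4 ]
  [ 0  1  -3  0  -2 ]
  [ 0  0   0  1  -4 ]

4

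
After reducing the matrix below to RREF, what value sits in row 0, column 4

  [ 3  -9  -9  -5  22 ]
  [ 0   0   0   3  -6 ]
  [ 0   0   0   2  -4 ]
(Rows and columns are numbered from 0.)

4

R1 := 1/3·R1
  [ 1  -3  -3  -5/3  22/3 ]
  [ 0   0   0     3    -6 ]
  [ 0   0   0     2    -4 ]
R2 := 1/3·R2
  [ 1  -3  -3  -5/3  22/3 ]
  [ 0   0   0     1    -2 ]
  [ 0   0   0     2    -4 ]
R3 := R3 − 2·R2
  [ 1  -3  -3  -5/3  22/3 ]
  [ 0   0   0     1    -2 ]
  [ 0   0   0     0     0 ]
R1 := R1 + 5/3·R2
  [ 1  -3  -3  0   4 ]
  [ 0   0   0  1  -2 ]
  [ 0   0   0  0   0 ]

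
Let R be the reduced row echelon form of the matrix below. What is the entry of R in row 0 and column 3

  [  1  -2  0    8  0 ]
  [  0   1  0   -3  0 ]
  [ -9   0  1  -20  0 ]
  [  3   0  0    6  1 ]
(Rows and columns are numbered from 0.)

R3 ← R3 + 9·R1
  [ 1   -2  0   8  0 ]
  [ 0    1  0  -3  0 ]
  [ 0  -18  1  52  0 ]
  [ 3    0  0   6  1 ]
R4 ← R4 − 3·R1
  [ 1   -2  0    8  0 ]
  [ 0    1  0   -3  0 ]
  [ 0  -18  1   52  0 ]
  [ 0    6  0  -18  1 ]
R3 ← R3 + 18·R2
  [ 1  -2  0    8  0 ]
  [ 0   1  0   -3  0 ]
  [ 0   0  1   -2  0 ]
  [ 0   6  0  -18  1 ]
R4 ← R4 − 6·R2
  [ 1  -2  0   8  0 ]
  [ 0   1  0  -3  0 ]
  [ 0   0  1  -2  0 ]
  [ 0   0  0   0  1 ]
R1 ← R1 + 2·R2
  [ 1  0  0   2  0 ]
  [ 0  1  0  -3  0 ]
  [ 0  0  1  -2  0 ]
  [ 0  0  0   0  1 ]

2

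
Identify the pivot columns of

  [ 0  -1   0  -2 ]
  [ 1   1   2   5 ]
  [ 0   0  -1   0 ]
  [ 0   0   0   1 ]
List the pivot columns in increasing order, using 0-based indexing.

0, 1, 2, 3

R1 <-> R2
  [ 1   1   2   5 ]
  [ 0  -1   0  -2 ]
  [ 0   0  -1   0 ]
  [ 0   0   0   1 ]
R2 ← -1·R2
  [ 1  1   2  5 ]
  [ 0  1   0  2 ]
  [ 0  0  -1  0 ]
  [ 0  0   0  1 ]
R3 ← -1·R3
  [ 1  1  2  5 ]
  [ 0  1  0  2 ]
  [ 0  0  1  0 ]
  [ 0  0  0  1 ]
R2 ← R2 − 2·R4
  [ 1  1  2  5 ]
  [ 0  1  0  0 ]
  [ 0  0  1  0 ]
  [ 0  0  0  1 ]
R1 ← R1 − 5·R4
  [ 1  1  2  0 ]
  [ 0  1  0  0 ]
  [ 0  0  1  0 ]
  [ 0  0  0  1 ]
R1 ← R1 − 2·R3
  [ 1  1  0  0 ]
  [ 0  1  0  0 ]
  [ 0  0  1  0 ]
  [ 0  0  0  1 ]
R1 ← R1 − R2
  [ 1  0  0  0 ]
  [ 0  1  0  0 ]
  [ 0  0  1  0 ]
  [ 0  0  0  1 ]
Pivot columns are the columns containing a leading 1.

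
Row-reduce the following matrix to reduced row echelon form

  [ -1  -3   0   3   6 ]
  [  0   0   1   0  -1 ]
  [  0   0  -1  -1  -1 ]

R1 → -1·R1
  [ 1  3   0  -3  -6 ]
  [ 0  0   1   0  -1 ]
  [ 0  0  -1  -1  -1 ]
R3 → R3 + R2
  [ 1  3  0  -3  -6 ]
  [ 0  0  1   0  -1 ]
  [ 0  0  0  -1  -2 ]
R3 → -1·R3
  [ 1  3  0  -3  -6 ]
  [ 0  0  1   0  -1 ]
  [ 0  0  0   1   2 ]
R1 → R1 + 3·R3
  [ 1  3  0  0   0 ]
  [ 0  0  1  0  -1 ]
  [ 0  0  0  1   2 ]

[[1, 3, 0, 0, 0], [0, 0, 1, 0, -1], [0, 0, 0, 1, 2]]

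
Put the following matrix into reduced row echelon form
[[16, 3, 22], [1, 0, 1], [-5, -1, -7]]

[[1, 0, 1], [0, 1, 2], [0, 0, 0]]

r1 ← 1/16·r1
  [  1  3/16  11/8 ]
  [  1     0     1 ]
  [ -5    -1    -7 ]
r2 ← r2 − r1
  [  1   3/16  11/8 ]
  [  0  -3/16  -3/8 ]
  [ -5     -1    -7 ]
r3 ← r3 + 5·r1
  [ 1   3/16  11/8 ]
  [ 0  -3/16  -3/8 ]
  [ 0  -1/16  -1/8 ]
r2 ← -16/3·r2
  [ 1   3/16  11/8 ]
  [ 0      1     2 ]
  [ 0  -1/16  -1/8 ]
r3 ← r3 + 1/16·r2
  [ 1  3/16  11/8 ]
  [ 0     1     2 ]
  [ 0     0     0 ]
r1 ← r1 − 3/16·r2
  [ 1  0  1 ]
  [ 0  1  2 ]
  [ 0  0  0 ]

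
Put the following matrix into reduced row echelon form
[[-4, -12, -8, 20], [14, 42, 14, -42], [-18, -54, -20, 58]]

[[1, 3, 0, -1], [0, 0, 1, -2], [0, 0, 0, 0]]

ρ1 -> -1/4·ρ1
  [   1    3    2   -5 ]
  [  14   42   14  -42 ]
  [ -18  -54  -20   58 ]
ρ2 -> ρ2 − 14·ρ1
  [   1    3    2  -5 ]
  [   0    0  -14  28 ]
  [ -18  -54  -20  58 ]
ρ3 -> ρ3 + 18·ρ1
  [ 1  3    2   -5 ]
  [ 0  0  -14   28 ]
  [ 0  0   16  -32 ]
ρ2 -> -1/14·ρ2
  [ 1  3   2   -5 ]
  [ 0  0   1   -2 ]
  [ 0  0  16  -32 ]
ρ3 -> ρ3 − 16·ρ2
  [ 1  3  2  -5 ]
  [ 0  0  1  -2 ]
  [ 0  0  0   0 ]
ρ1 -> ρ1 − 2·ρ2
  [ 1  3  0  -1 ]
  [ 0  0  1  -2 ]
  [ 0  0  0   0 ]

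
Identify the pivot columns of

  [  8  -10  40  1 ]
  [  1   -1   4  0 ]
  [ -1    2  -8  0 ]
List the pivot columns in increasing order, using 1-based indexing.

ρ1 → 1/8·ρ1
ρ2 → ρ2 − ρ1
ρ3 → ρ3 + ρ1
ρ2 → 4·ρ2
ρ3 → ρ3 − 3/4·ρ2
ρ3 → 2·ρ3
ρ2 → ρ2 + 1/2·ρ3
ρ1 → ρ1 − 1/8·ρ3
ρ1 → ρ1 + 5/4·ρ2
Pivot columns are the columns containing a leading 1.

1, 2, 4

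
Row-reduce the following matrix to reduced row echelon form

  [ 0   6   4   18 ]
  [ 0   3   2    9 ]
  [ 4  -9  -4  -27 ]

Swap R1 and R3.
  [ 4  -9  -4  -27 ]
  [ 0   3   2    9 ]
  [ 0   6   4   18 ]
Multiply R1 by 1/4.
  [ 1  -9/4  -1  -27/4 ]
  [ 0     3   2      9 ]
  [ 0     6   4     18 ]
Multiply R2 by 1/3.
  [ 1  -9/4   -1  -27/4 ]
  [ 0     1  2/3      3 ]
  [ 0     6    4     18 ]
Subtract 6 times R2 from R3.
  [ 1  -9/4   -1  -27/4 ]
  [ 0     1  2/3      3 ]
  [ 0     0    0      0 ]
Add 9/4 times R2 to R1.
  [ 1  0  1/2  0 ]
  [ 0  1  2/3  3 ]
  [ 0  0    0  0 ]

[[1, 0, 1/2, 0], [0, 1, 2/3, 3], [0, 0, 0, 0]]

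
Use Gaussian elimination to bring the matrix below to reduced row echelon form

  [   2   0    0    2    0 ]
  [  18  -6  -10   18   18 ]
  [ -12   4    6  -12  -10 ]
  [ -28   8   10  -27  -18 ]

Multiply R1 by 1/2.
  [   1   0    0    1    0 ]
  [  18  -6  -10   18   18 ]
  [ -12   4    6  -12  -10 ]
  [ -28   8   10  -27  -18 ]
Subtract 18 times R1 from R2.
  [   1   0    0    1    0 ]
  [   0  -6  -10    0   18 ]
  [ -12   4    6  -12  -10 ]
  [ -28   8   10  -27  -18 ]
Add 12 times R1 to R3.
  [   1   0    0    1    0 ]
  [   0  -6  -10    0   18 ]
  [   0   4    6    0  -10 ]
  [ -28   8   10  -27  -18 ]
Add 28 times R1 to R4.
  [ 1   0    0  1    0 ]
  [ 0  -6  -10  0   18 ]
  [ 0   4    6  0  -10 ]
  [ 0   8   10  1  -18 ]
Multiply R2 by -1/6.
  [ 1  0    0  1    0 ]
  [ 0  1  5/3  0   -3 ]
  [ 0  4    6  0  -10 ]
  [ 0  8   10  1  -18 ]
Subtract 4 times R2 from R3.
  [ 1  0     0  1    0 ]
  [ 0  1   5/3  0   -3 ]
  [ 0  0  -2/3  0    2 ]
  [ 0  8    10  1  -18 ]
Subtract 8 times R2 from R4.
  [ 1  0      0  1   0 ]
  [ 0  1    5/3  0  -3 ]
  [ 0  0   -2/3  0   2 ]
  [ 0  0  -10/3  1   6 ]
Multiply R3 by -3/2.
  [ 1  0      0  1   0 ]
  [ 0  1    5/3  0  -3 ]
  [ 0  0      1  0  -3 ]
  [ 0  0  -10/3  1   6 ]
Add 10/3 times R3 to R4.
  [ 1  0    0  1   0 ]
  [ 0  1  5/3  0  -3 ]
  [ 0  0    1  0  -3 ]
  [ 0  0    0  1  -4 ]
Subtract R4 from R1.
  [ 1  0    0  0   4 ]
  [ 0  1  5/3  0  -3 ]
  [ 0  0    1  0  -3 ]
  [ 0  0    0  1  -4 ]
Subtract 5/3 times R3 from R2.
  [ 1  0  0  0   4 ]
  [ 0  1  0  0   2 ]
  [ 0  0  1  0  -3 ]
  [ 0  0  0  1  -4 ]

[[1, 0, 0, 0, 4], [0, 1, 0, 0, 2], [0, 0, 1, 0, -3], [0, 0, 0, 1, -4]]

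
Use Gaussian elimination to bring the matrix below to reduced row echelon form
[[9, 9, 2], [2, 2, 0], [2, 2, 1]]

[[1, 1, 0], [0, 0, 1], [0, 0, 0]]

ρ1 → 1/9·ρ1
ρ2 → ρ2 − 2·ρ1
ρ3 → ρ3 − 2·ρ1
ρ2 → -9/4·ρ2
ρ3 → ρ3 − 5/9·ρ2
ρ1 → ρ1 − 2/9·ρ2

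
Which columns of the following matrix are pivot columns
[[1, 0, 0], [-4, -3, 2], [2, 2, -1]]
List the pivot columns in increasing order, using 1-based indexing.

1, 2, 3

Add 4 times R1 to R2.
  [ 1   0   0 ]
  [ 0  -3   2 ]
  [ 2   2  -1 ]
Subtract 2 times R1 from R3.
  [ 1   0   0 ]
  [ 0  -3   2 ]
  [ 0   2  -1 ]
Multiply R2 by -1/3.
  [ 1  0     0 ]
  [ 0  1  -2/3 ]
  [ 0  2    -1 ]
Subtract 2 times R2 from R3.
  [ 1  0     0 ]
  [ 0  1  -2/3 ]
  [ 0  0   1/3 ]
Multiply R3 by 3.
  [ 1  0     0 ]
  [ 0  1  -2/3 ]
  [ 0  0     1 ]
Add 2/3 times R3 to R2.
  [ 1  0  0 ]
  [ 0  1  0 ]
  [ 0  0  1 ]
Pivot columns are the columns containing a leading 1.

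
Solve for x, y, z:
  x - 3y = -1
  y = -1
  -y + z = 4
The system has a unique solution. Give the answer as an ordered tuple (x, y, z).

(-4, -1, 3)

Form the augmented matrix and row-reduce:
  [ 1  -3  0  |  -1 ]
  [ 0   1  0  |  -1 ]
  [ 0  -1  1  |   4 ]
Add R2 to R3.
  [ 1  -3  0  |  -1 ]
  [ 0   1  0  |  -1 ]
  [ 0   0  1  |   3 ]
Add 3 times R2 to R1.
  [ 1  0  0  |  -4 ]
  [ 0  1  0  |  -1 ]
  [ 0  0  1  |   3 ]
Reading off the last column: x = -4, y = -1, z = 3.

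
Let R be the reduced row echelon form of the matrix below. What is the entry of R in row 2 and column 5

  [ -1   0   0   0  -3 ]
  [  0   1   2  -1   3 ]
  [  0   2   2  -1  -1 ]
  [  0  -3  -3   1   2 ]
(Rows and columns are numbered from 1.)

-4

ρ1 := -1·ρ1
  [ 1   0   0   0   3 ]
  [ 0   1   2  -1   3 ]
  [ 0   2   2  -1  -1 ]
  [ 0  -3  -3   1   2 ]
ρ3 := ρ3 − 2·ρ2
  [ 1   0   0   0   3 ]
  [ 0   1   2  -1   3 ]
  [ 0   0  -2   1  -7 ]
  [ 0  -3  -3   1   2 ]
ρ4 := ρ4 + 3·ρ2
  [ 1  0   0   0   3 ]
  [ 0  1   2  -1   3 ]
  [ 0  0  -2   1  -7 ]
  [ 0  0   3  -2  11 ]
ρ3 := -1/2·ρ3
  [ 1  0  0     0    3 ]
  [ 0  1  2    -1    3 ]
  [ 0  0  1  -1/2  7/2 ]
  [ 0  0  3    -2   11 ]
ρ4 := ρ4 − 3·ρ3
  [ 1  0  0     0    3 ]
  [ 0  1  2    -1    3 ]
  [ 0  0  1  -1/2  7/2 ]
  [ 0  0  0  -1/2  1/2 ]
ρ4 := -2·ρ4
  [ 1  0  0     0    3 ]
  [ 0  1  2    -1    3 ]
  [ 0  0  1  -1/2  7/2 ]
  [ 0  0  0     1   -1 ]
ρ3 := ρ3 + 1/2·ρ4
  [ 1  0  0   0   3 ]
  [ 0  1  2  -1   3 ]
  [ 0  0  1   0   3 ]
  [ 0  0  0   1  -1 ]
ρ2 := ρ2 + ρ4
  [ 1  0  0  0   3 ]
  [ 0  1  2  0   2 ]
  [ 0  0  1  0   3 ]
  [ 0  0  0  1  -1 ]
ρ2 := ρ2 − 2·ρ3
  [ 1  0  0  0   3 ]
  [ 0  1  0  0  -4 ]
  [ 0  0  1  0   3 ]
  [ 0  0  0  1  -1 ]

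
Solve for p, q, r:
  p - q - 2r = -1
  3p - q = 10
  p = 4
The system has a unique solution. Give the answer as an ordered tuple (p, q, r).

Form the augmented matrix and row-reduce:
  [ 1  -1  -2  |  -1 ]
  [ 3  -1   0  |  10 ]
  [ 1   0   0  |   4 ]
r2 → r2 − 3·r1
  [ 1  -1  -2  |  -1 ]
  [ 0   2   6  |  13 ]
  [ 1   0   0  |   4 ]
r3 → r3 − r1
  [ 1  -1  -2  |  -1 ]
  [ 0   2   6  |  13 ]
  [ 0   1   2  |   5 ]
r2 → 1/2·r2
  [ 1  -1  -2  |    -1 ]
  [ 0   1   3  |  13/2 ]
  [ 0   1   2  |     5 ]
r3 → r3 − r2
  [ 1  -1  -2  |    -1 ]
  [ 0   1   3  |  13/2 ]
  [ 0   0  -1  |  -3/2 ]
r3 → -1·r3
  [ 1  -1  -2  |    -1 ]
  [ 0   1   3  |  13/2 ]
  [ 0   0   1  |   3/2 ]
r2 → r2 − 3·r3
  [ 1  -1  -2  |   -1 ]
  [ 0   1   0  |    2 ]
  [ 0   0   1  |  3/2 ]
r1 → r1 + 2·r3
  [ 1  -1  0  |    2 ]
  [ 0   1  0  |    2 ]
  [ 0   0  1  |  3/2 ]
r1 → r1 + r2
  [ 1  0  0  |    4 ]
  [ 0  1  0  |    2 ]
  [ 0  0  1  |  3/2 ]
Reading off the last column: p = 4, q = 2, r = 3/2.

(4, 2, 3/2)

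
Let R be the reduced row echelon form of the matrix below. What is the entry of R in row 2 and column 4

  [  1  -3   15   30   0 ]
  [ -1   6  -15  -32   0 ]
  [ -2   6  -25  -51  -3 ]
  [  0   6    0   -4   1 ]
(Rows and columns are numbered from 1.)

-2/3

Add r1 to r2.
  [  1  -3   15   30   0 ]
  [  0   3    0   -2   0 ]
  [ -2   6  -25  -51  -3 ]
  [  0   6    0   -4   1 ]
Add 2 times r1 to r3.
  [ 1  -3  15  30   0 ]
  [ 0   3   0  -2   0 ]
  [ 0   0   5   9  -3 ]
  [ 0   6   0  -4   1 ]
Multiply r2 by 1/3.
  [ 1  -3  15    30   0 ]
  [ 0   1   0  -2/3   0 ]
  [ 0   0   5     9  -3 ]
  [ 0   6   0    -4   1 ]
Subtract 6 times r2 from r4.
  [ 1  -3  15    30   0 ]
  [ 0   1   0  -2/3   0 ]
  [ 0   0   5     9  -3 ]
  [ 0   0   0     0   1 ]
Multiply r3 by 1/5.
  [ 1  -3  15    30     0 ]
  [ 0   1   0  -2/3     0 ]
  [ 0   0   1   9/5  -3/5 ]
  [ 0   0   0     0     1 ]
Add 3/5 times r4 to r3.
  [ 1  -3  15    30  0 ]
  [ 0   1   0  -2/3  0 ]
  [ 0   0   1   9/5  0 ]
  [ 0   0   0     0  1 ]
Subtract 15 times r3 from r1.
  [ 1  -3  0     3  0 ]
  [ 0   1  0  -2/3  0 ]
  [ 0   0  1   9/5  0 ]
  [ 0   0  0     0  1 ]
Add 3 times r2 to r1.
  [ 1  0  0     1  0 ]
  [ 0  1  0  -2/3  0 ]
  [ 0  0  1   9/5  0 ]
  [ 0  0  0     0  1 ]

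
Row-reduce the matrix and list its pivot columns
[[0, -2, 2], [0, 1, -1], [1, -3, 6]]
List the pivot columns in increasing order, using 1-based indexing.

1, 2

ρ1 <=> ρ3
ρ3 ← ρ3 + 2·ρ2
ρ1 ← ρ1 + 3·ρ2
Pivot columns are the columns containing a leading 1.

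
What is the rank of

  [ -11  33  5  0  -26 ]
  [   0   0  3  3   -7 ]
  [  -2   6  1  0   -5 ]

R1 ← -1/11·R1
R3 ← R3 + 2·R1
R2 ← 1/3·R2
R3 ← R3 − 1/11·R2
R3 ← -11·R3
R2 ← R2 − R3
R1 ← R1 + 5/11·R2
The reduced form has 3 nonzero rows.

rank = 3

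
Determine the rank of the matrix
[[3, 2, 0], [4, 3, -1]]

rank = 2

r1 := 1/3·r1
  [ 1  2/3   0 ]
  [ 4    3  -1 ]
r2 := r2 − 4·r1
  [ 1  2/3   0 ]
  [ 0  1/3  -1 ]
r2 := 3·r2
  [ 1  2/3   0 ]
  [ 0    1  -3 ]
r1 := r1 − 2/3·r2
  [ 1  0   2 ]
  [ 0  1  -3 ]
The reduced form has 2 nonzero rows.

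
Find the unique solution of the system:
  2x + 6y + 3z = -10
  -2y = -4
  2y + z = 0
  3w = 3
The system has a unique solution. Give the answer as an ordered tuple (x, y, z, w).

Form the augmented matrix and row-reduce:
  [ 2   6  3  0  |  -10 ]
  [ 0  -2  0  0  |   -4 ]
  [ 0   2  1  0  |    0 ]
  [ 0   0  0  3  |    3 ]
Multiply R1 by 1/2.
  [ 1   3  3/2  0  |  -5 ]
  [ 0  -2    0  0  |  -4 ]
  [ 0   2    1  0  |   0 ]
  [ 0   0    0  3  |   3 ]
Multiply R2 by -1/2.
  [ 1  3  3/2  0  |  -5 ]
  [ 0  1    0  0  |   2 ]
  [ 0  2    1  0  |   0 ]
  [ 0  0    0  3  |   3 ]
Subtract 2 times R2 from R3.
  [ 1  3  3/2  0  |  -5 ]
  [ 0  1    0  0  |   2 ]
  [ 0  0    1  0  |  -4 ]
  [ 0  0    0  3  |   3 ]
Multiply R4 by 1/3.
  [ 1  3  3/2  0  |  -5 ]
  [ 0  1    0  0  |   2 ]
  [ 0  0    1  0  |  -4 ]
  [ 0  0    0  1  |   1 ]
Subtract 3/2 times R3 from R1.
  [ 1  3  0  0  |   1 ]
  [ 0  1  0  0  |   2 ]
  [ 0  0  1  0  |  -4 ]
  [ 0  0  0  1  |   1 ]
Subtract 3 times R2 from R1.
  [ 1  0  0  0  |  -5 ]
  [ 0  1  0  0  |   2 ]
  [ 0  0  1  0  |  -4 ]
  [ 0  0  0  1  |   1 ]
Reading off the last column: x = -5, y = 2, z = -4, w = 1.

(-5, 2, -4, 1)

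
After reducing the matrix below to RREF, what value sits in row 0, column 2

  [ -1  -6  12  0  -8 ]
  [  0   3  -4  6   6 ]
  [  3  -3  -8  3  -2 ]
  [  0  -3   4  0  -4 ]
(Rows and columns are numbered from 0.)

R1 -> -1·R1
  [ 1   6  -12  0   8 ]
  [ 0   3   -4  6   6 ]
  [ 3  -3   -8  3  -2 ]
  [ 0  -3    4  0  -4 ]
R3 -> R3 − 3·R1
  [ 1    6  -12  0    8 ]
  [ 0    3   -4  6    6 ]
  [ 0  -21   28  3  -26 ]
  [ 0   -3    4  0   -4 ]
R2 -> 1/3·R2
  [ 1    6   -12  0    8 ]
  [ 0    1  -4/3  2    2 ]
  [ 0  -21    28  3  -26 ]
  [ 0   -3     4  0   -4 ]
R3 -> R3 + 21·R2
  [ 1   6   -12   0   8 ]
  [ 0   1  -4/3   2   2 ]
  [ 0   0     0  45  16 ]
  [ 0  -3     4   0  -4 ]
R4 -> R4 + 3·R2
  [ 1  6   -12   0   8 ]
  [ 0  1  -4/3   2   2 ]
  [ 0  0     0  45  16 ]
  [ 0  0     0   6   2 ]
R3 -> 1/45·R3
  [ 1  6   -12  0      8 ]
  [ 0  1  -4/3  2      2 ]
  [ 0  0     0  1  16/45 ]
  [ 0  0     0  6      2 ]
R4 -> R4 − 6·R3
  [ 1  6   -12  0      8 ]
  [ 0  1  -4/3  2      2 ]
  [ 0  0     0  1  16/45 ]
  [ 0  0     0  0  -2/15 ]
R4 -> -15/2·R4
  [ 1  6   -12  0      8 ]
  [ 0  1  -4/3  2      2 ]
  [ 0  0     0  1  16/45 ]
  [ 0  0     0  0      1 ]
R3 -> R3 − 16/45·R4
  [ 1  6   -12  0  8 ]
  [ 0  1  -4/3  2  2 ]
  [ 0  0     0  1  0 ]
  [ 0  0     0  0  1 ]
R2 -> R2 − 2·R4
  [ 1  6   -12  0  8 ]
  [ 0  1  -4/3  2  0 ]
  [ 0  0     0  1  0 ]
  [ 0  0     0  0  1 ]
R1 -> R1 − 8·R4
  [ 1  6   -12  0  0 ]
  [ 0  1  -4/3  2  0 ]
  [ 0  0     0  1  0 ]
  [ 0  0     0  0  1 ]
R2 -> R2 − 2·R3
  [ 1  6   -12  0  0 ]
  [ 0  1  -4/3  0  0 ]
  [ 0  0     0  1  0 ]
  [ 0  0     0  0  1 ]
R1 -> R1 − 6·R2
  [ 1  0    -4  0  0 ]
  [ 0  1  -4/3  0  0 ]
  [ 0  0     0  1  0 ]
  [ 0  0     0  0  1 ]

-4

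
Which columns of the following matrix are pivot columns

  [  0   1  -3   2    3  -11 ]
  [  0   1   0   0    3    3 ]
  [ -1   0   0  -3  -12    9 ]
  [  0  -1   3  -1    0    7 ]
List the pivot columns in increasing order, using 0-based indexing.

0, 1, 2, 3

r1 <=> r3
  [ -1   0   0  -3  -12    9 ]
  [  0   1   0   0    3    3 ]
  [  0   1  -3   2    3  -11 ]
  [  0  -1   3  -1    0    7 ]
r1 -> -1·r1
  [ 1   0   0   3  12   -9 ]
  [ 0   1   0   0   3    3 ]
  [ 0   1  -3   2   3  -11 ]
  [ 0  -1   3  -1   0    7 ]
r3 -> r3 − r2
  [ 1   0   0   3  12   -9 ]
  [ 0   1   0   0   3    3 ]
  [ 0   0  -3   2   0  -14 ]
  [ 0  -1   3  -1   0    7 ]
r4 -> r4 + r2
  [ 1  0   0   3  12   -9 ]
  [ 0  1   0   0   3    3 ]
  [ 0  0  -3   2   0  -14 ]
  [ 0  0   3  -1   3   10 ]
r3 -> -1/3·r3
  [ 1  0  0     3  12    -9 ]
  [ 0  1  0     0   3     3 ]
  [ 0  0  1  -2/3   0  14/3 ]
  [ 0  0  3    -1   3    10 ]
r4 -> r4 − 3·r3
  [ 1  0  0     3  12    -9 ]
  [ 0  1  0     0   3     3 ]
  [ 0  0  1  -2/3   0  14/3 ]
  [ 0  0  0     1   3    -4 ]
r3 -> r3 + 2/3·r4
  [ 1  0  0  3  12  -9 ]
  [ 0  1  0  0   3   3 ]
  [ 0  0  1  0   2   2 ]
  [ 0  0  0  1   3  -4 ]
r1 -> r1 − 3·r4
  [ 1  0  0  0  3   3 ]
  [ 0  1  0  0  3   3 ]
  [ 0  0  1  0  2   2 ]
  [ 0  0  0  1  3  -4 ]
Pivot columns are the columns containing a leading 1.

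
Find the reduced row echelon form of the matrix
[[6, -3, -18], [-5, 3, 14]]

[[1, 0, -4], [0, 1, -2]]

R1 ← 1/6·R1
R2 ← R2 + 5·R1
R2 ← 2·R2
R1 ← R1 + 1/2·R2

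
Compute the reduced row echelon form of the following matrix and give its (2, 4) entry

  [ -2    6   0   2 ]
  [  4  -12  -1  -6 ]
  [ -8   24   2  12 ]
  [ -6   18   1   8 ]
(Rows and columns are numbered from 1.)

2

ρ1 -> -1/2·ρ1
  [  1   -3   0  -1 ]
  [  4  -12  -1  -6 ]
  [ -8   24   2  12 ]
  [ -6   18   1   8 ]
ρ2 -> ρ2 − 4·ρ1
  [  1  -3   0  -1 ]
  [  0   0  -1  -2 ]
  [ -8  24   2  12 ]
  [ -6  18   1   8 ]
ρ3 -> ρ3 + 8·ρ1
  [  1  -3   0  -1 ]
  [  0   0  -1  -2 ]
  [  0   0   2   4 ]
  [ -6  18   1   8 ]
ρ4 -> ρ4 + 6·ρ1
  [ 1  -3   0  -1 ]
  [ 0   0  -1  -2 ]
  [ 0   0   2   4 ]
  [ 0   0   1   2 ]
ρ2 -> -1·ρ2
  [ 1  -3  0  -1 ]
  [ 0   0  1   2 ]
  [ 0   0  2   4 ]
  [ 0   0  1   2 ]
ρ3 -> ρ3 − 2·ρ2
  [ 1  -3  0  -1 ]
  [ 0   0  1   2 ]
  [ 0   0  0   0 ]
  [ 0   0  1   2 ]
ρ4 -> ρ4 − ρ2
  [ 1  -3  0  -1 ]
  [ 0   0  1   2 ]
  [ 0   0  0   0 ]
  [ 0   0  0   0 ]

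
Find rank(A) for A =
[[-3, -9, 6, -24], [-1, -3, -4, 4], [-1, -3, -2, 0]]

R1 -> -1/3·R1
  [  1   3  -2  8 ]
  [ -1  -3  -4  4 ]
  [ -1  -3  -2  0 ]
R2 -> R2 + R1
  [  1   3  -2   8 ]
  [  0   0  -6  12 ]
  [ -1  -3  -2   0 ]
R3 -> R3 + R1
  [ 1  3  -2   8 ]
  [ 0  0  -6  12 ]
  [ 0  0  -4   8 ]
R2 -> -1/6·R2
  [ 1  3  -2   8 ]
  [ 0  0   1  -2 ]
  [ 0  0  -4   8 ]
R3 -> R3 + 4·R2
  [ 1  3  -2   8 ]
  [ 0  0   1  -2 ]
  [ 0  0   0   0 ]
R1 -> R1 + 2·R2
  [ 1  3  0   4 ]
  [ 0  0  1  -2 ]
  [ 0  0  0   0 ]
The reduced form has 2 nonzero rows.

rank = 2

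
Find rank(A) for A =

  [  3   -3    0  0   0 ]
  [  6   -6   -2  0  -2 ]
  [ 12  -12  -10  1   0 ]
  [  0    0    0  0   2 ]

R1 → 1/3·R1
  [  1   -1    0  0   0 ]
  [  6   -6   -2  0  -2 ]
  [ 12  -12  -10  1   0 ]
  [  0    0    0  0   2 ]
R2 → R2 − 6·R1
  [  1   -1    0  0   0 ]
  [  0    0   -2  0  -2 ]
  [ 12  -12  -10  1   0 ]
  [  0    0    0  0   2 ]
R3 → R3 − 12·R1
  [ 1  -1    0  0   0 ]
  [ 0   0   -2  0  -2 ]
  [ 0   0  -10  1   0 ]
  [ 0   0    0  0   2 ]
R2 → -1/2·R2
  [ 1  -1    0  0  0 ]
  [ 0   0    1  0  1 ]
  [ 0   0  -10  1  0 ]
  [ 0   0    0  0  2 ]
R3 → R3 + 10·R2
  [ 1  -1  0  0   0 ]
  [ 0   0  1  0   1 ]
  [ 0   0  0  1  10 ]
  [ 0   0  0  0   2 ]
R4 → 1/2·R4
  [ 1  -1  0  0   0 ]
  [ 0   0  1  0   1 ]
  [ 0   0  0  1  10 ]
  [ 0   0  0  0   1 ]
R3 → R3 − 10·R4
  [ 1  -1  0  0  0 ]
  [ 0   0  1  0  1 ]
  [ 0   0  0  1  0 ]
  [ 0   0  0  0  1 ]
R2 → R2 − R4
  [ 1  -1  0  0  0 ]
  [ 0   0  1  0  0 ]
  [ 0   0  0  1  0 ]
  [ 0   0  0  0  1 ]
The reduced form has 4 nonzero rows.

rank = 4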